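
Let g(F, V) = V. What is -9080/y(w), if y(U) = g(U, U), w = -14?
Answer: 4540/7 ≈ 648.57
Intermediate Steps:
y(U) = U
-9080/y(w) = -9080/(-14) = -9080*(-1/14) = 4540/7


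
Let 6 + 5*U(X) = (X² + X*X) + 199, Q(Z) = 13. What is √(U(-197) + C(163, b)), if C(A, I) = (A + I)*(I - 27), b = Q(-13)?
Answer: √327455/5 ≈ 114.45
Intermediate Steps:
b = 13
C(A, I) = (-27 + I)*(A + I) (C(A, I) = (A + I)*(-27 + I) = (-27 + I)*(A + I))
U(X) = 193/5 + 2*X²/5 (U(X) = -6/5 + ((X² + X*X) + 199)/5 = -6/5 + ((X² + X²) + 199)/5 = -6/5 + (2*X² + 199)/5 = -6/5 + (199 + 2*X²)/5 = -6/5 + (199/5 + 2*X²/5) = 193/5 + 2*X²/5)
√(U(-197) + C(163, b)) = √((193/5 + (⅖)*(-197)²) + (13² - 27*163 - 27*13 + 163*13)) = √((193/5 + (⅖)*38809) + (169 - 4401 - 351 + 2119)) = √((193/5 + 77618/5) - 2464) = √(77811/5 - 2464) = √(65491/5) = √327455/5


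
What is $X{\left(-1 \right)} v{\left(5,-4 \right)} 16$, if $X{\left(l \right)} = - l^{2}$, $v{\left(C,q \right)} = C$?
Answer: $-80$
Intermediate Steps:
$X{\left(-1 \right)} v{\left(5,-4 \right)} 16 = - \left(-1\right)^{2} \cdot 5 \cdot 16 = \left(-1\right) 1 \cdot 5 \cdot 16 = \left(-1\right) 5 \cdot 16 = \left(-5\right) 16 = -80$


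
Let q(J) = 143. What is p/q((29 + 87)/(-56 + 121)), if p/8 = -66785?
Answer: -534280/143 ≈ -3736.2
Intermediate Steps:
p = -534280 (p = 8*(-66785) = -534280)
p/q((29 + 87)/(-56 + 121)) = -534280/143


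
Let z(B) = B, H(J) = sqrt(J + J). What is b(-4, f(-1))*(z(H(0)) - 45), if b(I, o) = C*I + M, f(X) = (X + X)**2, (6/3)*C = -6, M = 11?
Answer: -1035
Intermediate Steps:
H(J) = sqrt(2)*sqrt(J) (H(J) = sqrt(2*J) = sqrt(2)*sqrt(J))
C = -3 (C = (1/2)*(-6) = -3)
f(X) = 4*X**2 (f(X) = (2*X)**2 = 4*X**2)
b(I, o) = 11 - 3*I (b(I, o) = -3*I + 11 = 11 - 3*I)
b(-4, f(-1))*(z(H(0)) - 45) = (11 - 3*(-4))*(sqrt(2)*sqrt(0) - 45) = (11 + 12)*(sqrt(2)*0 - 45) = 23*(0 - 45) = 23*(-45) = -1035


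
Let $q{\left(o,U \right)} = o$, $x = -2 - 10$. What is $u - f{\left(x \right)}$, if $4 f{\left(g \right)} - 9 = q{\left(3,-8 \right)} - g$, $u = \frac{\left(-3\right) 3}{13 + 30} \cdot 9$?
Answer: $- \frac{339}{43} \approx -7.8837$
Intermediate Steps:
$x = -12$ ($x = -2 - 10 = -12$)
$u = - \frac{81}{43}$ ($u = \frac{1}{43} \left(-9\right) 9 = \left(- \frac{9}{43}\right) 9 = - \frac{81}{43} \approx -1.8837$)
$f{\left(g \right)} = 3 - \frac{g}{4}$ ($f{\left(g \right)} = \frac{9}{4} + \frac{3 - g}{4} = \frac{9}{4} - \left(- \frac{3}{4} + \frac{g}{4}\right) = 3 - \frac{g}{4}$)
$u - f{\left(x \right)} = - \frac{81}{43} - \left(3 - -3\right) = - \frac{81}{43} - \left(3 + 3\right) = - \frac{81}{43} - 6 = - \frac{339}{43}$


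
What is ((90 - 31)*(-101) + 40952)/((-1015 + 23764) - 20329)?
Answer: 34993/2420 ≈ 14.460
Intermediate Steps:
((90 - 31)*(-101) + 40952)/((-1015 + 23764) - 20329) = (59*(-101) + 40952)/(22749 - 20329) = (-5959 + 40952)/2420 = 34993*(1/2420) = 34993/2420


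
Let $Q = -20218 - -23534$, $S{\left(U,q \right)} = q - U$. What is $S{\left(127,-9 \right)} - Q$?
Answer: $-3452$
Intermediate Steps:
$Q = 3316$ ($Q = -20218 + 23534 = 3316$)
$S{\left(127,-9 \right)} - Q = \left(-9 - 127\right) - 3316 = -136 - 3316 = -3452$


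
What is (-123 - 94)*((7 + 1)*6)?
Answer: -10416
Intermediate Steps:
(-123 - 94)*((7 + 1)*6) = -1736*6 = -217*48 = -10416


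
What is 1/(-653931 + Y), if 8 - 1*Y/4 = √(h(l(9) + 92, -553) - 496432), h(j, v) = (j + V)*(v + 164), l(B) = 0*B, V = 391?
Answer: I/(-653899*I + 4*√684319) ≈ -1.5292e-6 + 7.7385e-9*I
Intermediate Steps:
l(B) = 0
h(j, v) = (164 + v)*(391 + j) (h(j, v) = (j + 391)*(v + 164) = (391 + j)*(164 + v) = (164 + v)*(391 + j))
Y = 32 - 4*I*√684319 (Y = 32 - 4*√((64124 + 164*(0 + 92) + 391*(-553) + (0 + 92)*(-553)) - 496432) = 32 - 4*√((64124 + 164*92 - 216223 + 92*(-553)) - 496432) = 32 - 4*√((64124 + 15088 - 216223 - 50876) - 496432) = 32 - 4*√(-187887 - 496432) = 32 - 4*I*√684319 ≈ 32.0 - 3308.9*I)
1/(-653931 + Y) = 1/(-653931 + (32 - 4*I*√684319)) = 1/(-653899 - 4*I*√684319)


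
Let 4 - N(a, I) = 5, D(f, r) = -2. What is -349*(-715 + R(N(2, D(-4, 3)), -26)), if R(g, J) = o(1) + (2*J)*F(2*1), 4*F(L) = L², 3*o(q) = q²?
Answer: 802700/3 ≈ 2.6757e+5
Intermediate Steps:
N(a, I) = -1 (N(a, I) = 4 - 1*5 = 4 - 5 = -1)
o(q) = q²/3
F(L) = L²/4
R(g, J) = ⅓ + 2*J (R(g, J) = (⅓)*1² + (2*J)*((2*1)²/4) = (⅓)*1 + (2*J)*((¼)*2²) = ⅓ + (2*J)*((¼)*4) = ⅓ + (2*J)*1 = ⅓ + 2*J)
-349*(-715 + R(N(2, D(-4, 3)), -26)) = -349*(-715 + (⅓ + 2*(-26))) = -349*(-715 + (⅓ - 52)) = -349*(-715 - 155/3) = -349*(-2300/3) = 802700/3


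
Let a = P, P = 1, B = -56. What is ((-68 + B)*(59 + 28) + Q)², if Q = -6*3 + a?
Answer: 116748025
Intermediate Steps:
a = 1
Q = -17 (Q = -6*3 + 1 = -18 + 1 = -17)
((-68 + B)*(59 + 28) + Q)² = ((-68 - 56)*(59 + 28) - 17)² = (-124*87 - 17)² = (-10788 - 17)² = (-10805)² = 116748025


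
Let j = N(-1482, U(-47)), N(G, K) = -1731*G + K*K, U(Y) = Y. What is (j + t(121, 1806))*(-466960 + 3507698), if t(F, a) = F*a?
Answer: 8471730204826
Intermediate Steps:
N(G, K) = K**2 - 1731*G (N(G, K) = -1731*G + K**2 = K**2 - 1731*G)
j = 2567551 (j = (-47)**2 - 1731*(-1482) = 2209 + 2565342 = 2567551)
(j + t(121, 1806))*(-466960 + 3507698) = (2567551 + 121*1806)*(-466960 + 3507698) = (2567551 + 218526)*3040738 = 2786077*3040738 = 8471730204826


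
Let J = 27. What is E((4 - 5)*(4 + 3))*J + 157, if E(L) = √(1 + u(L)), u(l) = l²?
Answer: 157 + 135*√2 ≈ 347.92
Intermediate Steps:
E(L) = √(1 + L²)
E((4 - 5)*(4 + 3))*J + 157 = √(1 + ((4 - 5)*(4 + 3))²)*27 + 157 = √(1 + (-1*7)²)*27 + 157 = √(1 + (-7)²)*27 + 157 = √(1 + 49)*27 + 157 = √50*27 + 157 = (5*√2)*27 + 157 = 135*√2 + 157 = 157 + 135*√2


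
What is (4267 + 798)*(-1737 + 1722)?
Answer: -75975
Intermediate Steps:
(4267 + 798)*(-1737 + 1722) = 5065*(-15) = -75975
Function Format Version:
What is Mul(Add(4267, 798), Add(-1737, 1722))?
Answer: -75975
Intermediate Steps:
Mul(Add(4267, 798), Add(-1737, 1722)) = Mul(5065, -15) = -75975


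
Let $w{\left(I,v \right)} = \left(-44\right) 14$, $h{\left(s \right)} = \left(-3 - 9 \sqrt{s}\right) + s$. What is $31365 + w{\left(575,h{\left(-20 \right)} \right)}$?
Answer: $30749$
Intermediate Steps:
$h{\left(s \right)} = -3 + s - 9 \sqrt{s}$
$w{\left(I,v \right)} = -616$
$31365 + w{\left(575,h{\left(-20 \right)} \right)} = 31365 - 616 = 30749$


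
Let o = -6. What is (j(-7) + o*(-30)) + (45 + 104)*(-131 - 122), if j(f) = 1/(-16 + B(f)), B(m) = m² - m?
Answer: -1500679/40 ≈ -37517.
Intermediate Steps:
j(f) = 1/(-16 + f*(-1 + f))
(j(-7) + o*(-30)) + (45 + 104)*(-131 - 122) = (1/(-16 - 7*(-1 - 7)) - 6*(-30)) + (45 + 104)*(-131 - 122) = (1/(-16 - 7*(-8)) + 180) + 149*(-253) = (1/(-16 + 56) + 180) - 37697 = (1/40 + 180) - 37697 = 7201/40 - 37697 = -1500679/40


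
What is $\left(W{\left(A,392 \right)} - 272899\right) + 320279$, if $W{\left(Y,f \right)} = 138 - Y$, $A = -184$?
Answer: $47702$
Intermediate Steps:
$\left(W{\left(A,392 \right)} - 272899\right) + 320279 = \left(\left(138 - -184\right) - 272899\right) + 320279 = \left(\left(138 + 184\right) - 272899\right) + 320279 = \left(322 - 272899\right) + 320279 = -272577 + 320279 = 47702$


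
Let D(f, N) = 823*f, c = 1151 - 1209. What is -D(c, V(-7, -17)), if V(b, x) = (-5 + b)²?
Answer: 47734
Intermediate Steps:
c = -58
-D(c, V(-7, -17)) = -823*(-58) = -1*(-47734) = 47734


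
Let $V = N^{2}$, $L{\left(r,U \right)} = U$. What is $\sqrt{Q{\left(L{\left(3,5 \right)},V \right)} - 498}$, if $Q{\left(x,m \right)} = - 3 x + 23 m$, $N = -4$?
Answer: $i \sqrt{145} \approx 12.042 i$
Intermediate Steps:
$V = 16$ ($V = \left(-4\right)^{2} = 16$)
$\sqrt{Q{\left(L{\left(3,5 \right)},V \right)} - 498} = \sqrt{\left(\left(-3\right) 5 + 23 \cdot 16\right) - 498} = \sqrt{\left(-15 + 368\right) - 498} = \sqrt{353 - 498} = \sqrt{-145} = i \sqrt{145}$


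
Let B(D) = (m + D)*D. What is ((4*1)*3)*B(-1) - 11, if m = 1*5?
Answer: -59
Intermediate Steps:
m = 5
B(D) = D*(5 + D) (B(D) = (5 + D)*D = D*(5 + D))
((4*1)*3)*B(-1) - 11 = ((4*1)*3)*(-(5 - 1)) - 11 = (4*3)*(-1*4) - 11 = 12*(-4) - 11 = -48 - 11 = -59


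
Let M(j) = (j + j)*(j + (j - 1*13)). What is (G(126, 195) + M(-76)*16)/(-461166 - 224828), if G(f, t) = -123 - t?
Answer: -200481/342997 ≈ -0.58450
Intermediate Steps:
M(j) = 2*j*(-13 + 2*j) (M(j) = (2*j)*(j + (j - 13)) = (2*j)*(j + (-13 + j)) = (2*j)*(-13 + 2*j) = 2*j*(-13 + 2*j))
(G(126, 195) + M(-76)*16)/(-461166 - 224828) = ((-123 - 1*195) + (2*(-76)*(-13 + 2*(-76)))*16)/(-461166 - 224828) = ((-123 - 195) + (2*(-76)*(-13 - 152))*16)/(-685994) = (-318 + (2*(-76)*(-165))*16)*(-1/685994) = (-318 + 25080*16)*(-1/685994) = (-318 + 401280)*(-1/685994) = 400962*(-1/685994) = -200481/342997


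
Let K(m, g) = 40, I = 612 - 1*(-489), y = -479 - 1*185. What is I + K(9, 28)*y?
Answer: -25459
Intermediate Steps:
y = -664 (y = -479 - 185 = -664)
I = 1101 (I = 612 + 489 = 1101)
I + K(9, 28)*y = 1101 + 40*(-664) = 1101 - 26560 = -25459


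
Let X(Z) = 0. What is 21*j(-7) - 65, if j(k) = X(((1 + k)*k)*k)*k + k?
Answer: -212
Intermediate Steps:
j(k) = k (j(k) = 0*k + k = 0 + k = k)
21*j(-7) - 65 = 21*(-7) - 65 = -147 - 65 = -212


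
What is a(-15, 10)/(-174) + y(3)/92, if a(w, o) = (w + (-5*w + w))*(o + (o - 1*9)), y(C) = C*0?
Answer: -165/58 ≈ -2.8448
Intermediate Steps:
y(C) = 0
a(w, o) = -3*w*(-9 + 2*o) (a(w, o) = (w - 4*w)*(o + (o - 9)) = (-3*w)*(o + (-9 + o)) = (-3*w)*(-9 + 2*o) = -3*w*(-9 + 2*o))
a(-15, 10)/(-174) + y(3)/92 = (3*(-15)*(9 - 2*10))/(-174) + 0/92 = (3*(-15)*(9 - 20))*(-1/174) + 0*(1/92) = (3*(-15)*(-11))*(-1/174) + 0 = 495*(-1/174) + 0 = -165/58 + 0 = -165/58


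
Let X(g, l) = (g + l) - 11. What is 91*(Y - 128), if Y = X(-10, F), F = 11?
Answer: -12558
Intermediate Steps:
X(g, l) = -11 + g + l
Y = -10 (Y = -11 - 10 + 11 = -10)
91*(Y - 128) = 91*(-10 - 128) = 91*(-138) = -12558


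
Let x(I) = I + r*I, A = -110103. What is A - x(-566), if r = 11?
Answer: -103311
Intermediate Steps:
x(I) = 12*I (x(I) = I + 11*I = 12*I)
A - x(-566) = -110103 - 12*(-566) = -110103 - 1*(-6792) = -110103 + 6792 = -103311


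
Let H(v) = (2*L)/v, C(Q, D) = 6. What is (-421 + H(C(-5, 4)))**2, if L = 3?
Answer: 176400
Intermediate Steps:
H(v) = 6/v (H(v) = (2*3)/v = 6/v)
(-421 + H(C(-5, 4)))**2 = (-421 + 6/6)**2 = (-421 + 6*(1/6))**2 = (-421 + 1)**2 = (-420)**2 = 176400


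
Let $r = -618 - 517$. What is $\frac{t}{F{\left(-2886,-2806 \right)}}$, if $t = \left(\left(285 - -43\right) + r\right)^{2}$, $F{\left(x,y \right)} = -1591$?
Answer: $- \frac{651249}{1591} \approx -409.33$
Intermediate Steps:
$r = -1135$ ($r = -618 - 517 = -1135$)
$t = 651249$ ($t = \left(\left(285 - -43\right) - 1135\right)^{2} = \left(\left(285 + 43\right) - 1135\right)^{2} = \left(328 - 1135\right)^{2} = \left(-807\right)^{2} = 651249$)
$\frac{t}{F{\left(-2886,-2806 \right)}} = \frac{651249}{-1591} = 651249 \left(- \frac{1}{1591}\right) = - \frac{651249}{1591}$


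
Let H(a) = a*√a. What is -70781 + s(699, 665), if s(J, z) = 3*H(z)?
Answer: -70781 + 1995*√665 ≈ -19335.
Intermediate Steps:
H(a) = a^(3/2)
s(J, z) = 3*z^(3/2)
-70781 + s(699, 665) = -70781 + 3*665^(3/2) = -70781 + 3*(665*√665) = -70781 + 1995*√665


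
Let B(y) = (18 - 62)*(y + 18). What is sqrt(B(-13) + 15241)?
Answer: 3*sqrt(1669) ≈ 122.56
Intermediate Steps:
B(y) = -792 - 44*y (B(y) = -44*(18 + y) = -792 - 44*y)
sqrt(B(-13) + 15241) = sqrt((-792 - 44*(-13)) + 15241) = sqrt((-792 + 572) + 15241) = sqrt(-220 + 15241) = sqrt(15021) = 3*sqrt(1669)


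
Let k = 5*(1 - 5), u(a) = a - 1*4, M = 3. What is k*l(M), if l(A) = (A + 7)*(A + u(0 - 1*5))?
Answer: 1200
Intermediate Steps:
u(a) = -4 + a (u(a) = a - 4 = -4 + a)
l(A) = (-9 + A)*(7 + A) (l(A) = (A + 7)*(A + (-4 + (0 - 1*5))) = (7 + A)*(A + (-4 + (0 - 5))) = (7 + A)*(A + (-4 - 5)) = (7 + A)*(A - 9) = (7 + A)*(-9 + A) = (-9 + A)*(7 + A))
k = -20 (k = 5*(-4) = -20)
k*l(M) = -20*(-63 + 3² - 2*3) = -20*(-63 + 9 - 6) = -20*(-60) = 1200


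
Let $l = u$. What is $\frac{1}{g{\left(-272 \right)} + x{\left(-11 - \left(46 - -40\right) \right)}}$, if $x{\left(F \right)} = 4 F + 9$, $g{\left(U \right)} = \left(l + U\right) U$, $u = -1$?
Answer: $\frac{1}{73877} \approx 1.3536 \cdot 10^{-5}$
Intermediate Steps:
$l = -1$
$g{\left(U \right)} = U \left(-1 + U\right)$ ($g{\left(U \right)} = \left(-1 + U\right) U = U \left(-1 + U\right)$)
$x{\left(F \right)} = 9 + 4 F$
$\frac{1}{g{\left(-272 \right)} + x{\left(-11 - \left(46 - -40\right) \right)}} = \frac{1}{- 272 \left(-1 - 272\right) + \left(9 + 4 \left(-11 - \left(46 - -40\right)\right)\right)} = \frac{1}{\left(-272\right) \left(-273\right) + \left(9 + 4 \left(-11 - \left(46 + 40\right)\right)\right)} = \frac{1}{74256 + \left(9 + 4 \left(-11 - 86\right)\right)} = \frac{1}{74256 + \left(9 + 4 \left(-97\right)\right)} = \frac{1}{74256 + \left(9 - 388\right)} = \frac{1}{74256 - 379} = \frac{1}{73877}$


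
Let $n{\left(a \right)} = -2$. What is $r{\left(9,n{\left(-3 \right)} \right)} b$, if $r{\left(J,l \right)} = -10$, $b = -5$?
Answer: $50$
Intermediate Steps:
$r{\left(9,n{\left(-3 \right)} \right)} b = \left(-10\right) \left(-5\right) = 50$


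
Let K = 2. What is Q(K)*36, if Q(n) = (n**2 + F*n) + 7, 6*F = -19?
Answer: 168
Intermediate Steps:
F = -19/6 (F = (1/6)*(-19) = -19/6 ≈ -3.1667)
Q(n) = 7 + n**2 - 19*n/6 (Q(n) = (n**2 - 19*n/6) + 7 = 7 + n**2 - 19*n/6)
Q(K)*36 = (7 + 2**2 - 19/6*2)*36 = (7 + 4 - 19/3)*36 = (14/3)*36 = 168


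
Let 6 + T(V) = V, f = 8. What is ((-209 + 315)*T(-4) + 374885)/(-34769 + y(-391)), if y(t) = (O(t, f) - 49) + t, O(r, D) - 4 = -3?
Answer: -373825/35208 ≈ -10.618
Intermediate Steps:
T(V) = -6 + V
O(r, D) = 1 (O(r, D) = 4 - 3 = 1)
y(t) = -48 + t (y(t) = (1 - 49) + t = -48 + t)
((-209 + 315)*T(-4) + 374885)/(-34769 + y(-391)) = ((-209 + 315)*(-6 - 4) + 374885)/(-34769 + (-48 - 391)) = (106*(-10) + 374885)/(-34769 - 439) = (-1060 + 374885)/(-35208) = 373825*(-1/35208) = -373825/35208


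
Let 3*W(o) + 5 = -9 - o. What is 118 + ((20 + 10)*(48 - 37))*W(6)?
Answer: -2082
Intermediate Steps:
W(o) = -14/3 - o/3 (W(o) = -5/3 + (-9 - o)/3 = -5/3 + (-3 - o/3) = -14/3 - o/3)
118 + ((20 + 10)*(48 - 37))*W(6) = 118 + ((20 + 10)*(48 - 37))*(-14/3 - ⅓*6) = 118 + (30*11)*(-14/3 - 2) = 118 + 330*(-20/3) = 118 - 2200 = -2082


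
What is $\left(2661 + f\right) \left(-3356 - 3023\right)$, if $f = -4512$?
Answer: $11807529$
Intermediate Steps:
$\left(2661 + f\right) \left(-3356 - 3023\right) = \left(2661 - 4512\right) \left(-3356 - 3023\right) = \left(-1851\right) \left(-6379\right) = 11807529$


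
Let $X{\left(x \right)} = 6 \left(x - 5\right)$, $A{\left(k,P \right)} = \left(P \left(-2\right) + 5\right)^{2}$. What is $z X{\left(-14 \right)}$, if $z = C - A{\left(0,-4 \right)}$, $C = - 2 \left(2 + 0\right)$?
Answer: $19722$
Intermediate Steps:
$A{\left(k,P \right)} = \left(5 - 2 P\right)^{2}$ ($A{\left(k,P \right)} = \left(- 2 P + 5\right)^{2} = \left(5 - 2 P\right)^{2}$)
$C = -4$ ($C = \left(-2\right) 2 = -4$)
$X{\left(x \right)} = -30 + 6 x$ ($X{\left(x \right)} = 6 \left(-5 + x\right) = -30 + 6 x$)
$z = -173$ ($z = -4 - \left(-5 + 2 \left(-4\right)\right)^{2} = -4 - \left(-5 - 8\right)^{2} = -4 - \left(-13\right)^{2} = -4 - 169 = -173$)
$z X{\left(-14 \right)} = - 173 \left(-30 + 6 \left(-14\right)\right) = - 173 \left(-30 - 84\right) = \left(-173\right) \left(-114\right) = 19722$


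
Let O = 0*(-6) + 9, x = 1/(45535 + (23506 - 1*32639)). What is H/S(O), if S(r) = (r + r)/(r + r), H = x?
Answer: 1/36402 ≈ 2.7471e-5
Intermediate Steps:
x = 1/36402 (x = 1/(45535 + (23506 - 32639)) = 1/(45535 - 9133) = 1/36402 ≈ 2.7471e-5)
O = 9 (O = 0 + 9 = 9)
H = 1/36402 ≈ 2.7471e-5
S(r) = 1 (S(r) = (2*r)/((2*r)) = (2*r)*(1/(2*r)) = 1)
H/S(O) = (1/36402)/1 = (1/36402)*1 = 1/36402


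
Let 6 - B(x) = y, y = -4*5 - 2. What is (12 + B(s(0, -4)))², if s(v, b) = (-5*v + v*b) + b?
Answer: 1600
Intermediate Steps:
y = -22 (y = -1*20 - 2 = -20 - 2 = -22)
s(v, b) = b - 5*v + b*v (s(v, b) = (-5*v + b*v) + b = b - 5*v + b*v)
B(x) = 28 (B(x) = 6 - 1*(-22) = 6 + 22 = 28)
(12 + B(s(0, -4)))² = (12 + 28)² = 40² = 1600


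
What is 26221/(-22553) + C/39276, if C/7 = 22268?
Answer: 621403858/221447907 ≈ 2.8061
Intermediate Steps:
C = 155876 (C = 7*22268 = 155876)
26221/(-22553) + C/39276 = 26221/(-22553) + 155876/39276 = 26221*(-1/22553) + 155876*(1/39276) = -26221/22553 + 38969/9819 = 621403858/221447907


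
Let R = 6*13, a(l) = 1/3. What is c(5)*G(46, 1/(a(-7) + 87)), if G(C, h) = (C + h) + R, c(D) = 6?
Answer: 97473/131 ≈ 744.07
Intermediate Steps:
a(l) = 1/3
R = 78
G(C, h) = 78 + C + h (G(C, h) = (C + h) + 78 = 78 + C + h)
c(5)*G(46, 1/(a(-7) + 87)) = 6*(78 + 46 + 1/(1/3 + 87)) = 6*(78 + 46 + 1/(262/3)) = 6*(78 + 46 + 3/262) = 6*(32491/262) = 97473/131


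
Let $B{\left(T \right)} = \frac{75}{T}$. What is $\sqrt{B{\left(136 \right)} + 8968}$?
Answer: $\frac{\sqrt{41470582}}{68} \approx 94.702$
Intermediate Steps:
$\sqrt{B{\left(136 \right)} + 8968} = \sqrt{\frac{75}{136} + 8968} = \sqrt{\frac{1219723}{136}} = \frac{\sqrt{41470582}}{68}$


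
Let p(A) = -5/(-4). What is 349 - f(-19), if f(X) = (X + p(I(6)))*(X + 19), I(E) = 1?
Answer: 349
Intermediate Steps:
p(A) = 5/4 (p(A) = -5*(-¼) = 5/4)
f(X) = (19 + X)*(5/4 + X) (f(X) = (X + 5/4)*(X + 19) = (5/4 + X)*(19 + X) = (19 + X)*(5/4 + X))
349 - f(-19) = 349 - (95/4 + (-19)² + (81/4)*(-19)) = 349 - (95/4 + 361 - 1539/4) = 349 - 1*0 = 349 + 0 = 349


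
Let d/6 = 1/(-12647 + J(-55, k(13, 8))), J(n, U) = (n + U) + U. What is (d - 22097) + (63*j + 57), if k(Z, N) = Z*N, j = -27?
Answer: -148310030/6247 ≈ -23741.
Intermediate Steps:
k(Z, N) = N*Z
J(n, U) = n + 2*U (J(n, U) = (U + n) + U = n + 2*U)
d = -3/6247 (d = 6/(-12647 + (-55 + 2*(8*13))) = 6/(-12647 + (-55 + 2*104)) = 6/(-12647 + (-55 + 208)) = 6/(-12647 + 153) = 6/(-12494) = 6*(-1/12494) = -3/6247 ≈ -0.00048023)
(d - 22097) + (63*j + 57) = (-3/6247 - 22097) + (63*(-27) + 57) = -138039962/6247 + (-1701 + 57) = -138039962/6247 - 1644 = -148310030/6247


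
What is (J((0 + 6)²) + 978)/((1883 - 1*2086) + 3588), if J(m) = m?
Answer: 1014/3385 ≈ 0.29956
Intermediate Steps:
(J((0 + 6)²) + 978)/((1883 - 1*2086) + 3588) = ((0 + 6)² + 978)/((1883 - 1*2086) + 3588) = (6² + 978)/((1883 - 2086) + 3588) = (36 + 978)/(-203 + 3588) = 1014/3385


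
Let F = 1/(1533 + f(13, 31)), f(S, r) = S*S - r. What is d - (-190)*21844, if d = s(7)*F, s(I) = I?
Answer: 6935251567/1671 ≈ 4.1504e+6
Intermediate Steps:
f(S, r) = S² - r
F = 1/1671 (F = 1/(1533 + (13² - 1*31)) = 1/(1533 + (169 - 31)) = 1/(1533 + 138) = 1/1671 ≈ 0.00059844)
d = 7/1671 (d = 7*(1/1671) = 7/1671 ≈ 0.0041891)
d - (-190)*21844 = 7/1671 - (-190)*21844 = 7/1671 - 1*(-4150360) = 7/1671 + 4150360 = 6935251567/1671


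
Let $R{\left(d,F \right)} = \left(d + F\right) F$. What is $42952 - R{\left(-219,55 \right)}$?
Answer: $51972$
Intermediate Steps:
$R{\left(d,F \right)} = F \left(F + d\right)$ ($R{\left(d,F \right)} = \left(F + d\right) F = F \left(F + d\right)$)
$42952 - R{\left(-219,55 \right)} = 42952 - 55 \left(55 - 219\right) = 42952 - 55 \left(-164\right) = 42952 - -9020 = 42952 + 9020 = 51972$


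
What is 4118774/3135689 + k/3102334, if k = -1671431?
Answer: 7536724817557/9727954598126 ≈ 0.77475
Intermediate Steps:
4118774/3135689 + k/3102334 = 4118774/3135689 - 1671431/3102334 = 7536724817557/9727954598126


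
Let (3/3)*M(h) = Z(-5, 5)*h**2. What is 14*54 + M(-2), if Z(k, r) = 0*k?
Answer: 756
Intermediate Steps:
Z(k, r) = 0
M(h) = 0 (M(h) = 0*h**2 = 0)
14*54 + M(-2) = 14*54 + 0 = 756 + 0 = 756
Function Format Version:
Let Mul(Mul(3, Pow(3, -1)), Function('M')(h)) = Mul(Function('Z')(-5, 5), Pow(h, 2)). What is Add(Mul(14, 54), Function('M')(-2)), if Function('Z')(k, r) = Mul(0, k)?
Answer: 756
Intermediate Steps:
Function('Z')(k, r) = 0
Function('M')(h) = 0 (Function('M')(h) = Mul(0, Pow(h, 2)) = 0)
Add(Mul(14, 54), Function('M')(-2)) = Add(Mul(14, 54), 0) = Add(756, 0) = 756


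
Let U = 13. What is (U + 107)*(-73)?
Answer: -8760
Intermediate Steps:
(U + 107)*(-73) = (13 + 107)*(-73) = 120*(-73) = -8760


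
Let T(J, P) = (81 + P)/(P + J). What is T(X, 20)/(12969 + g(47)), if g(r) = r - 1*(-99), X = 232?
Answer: 101/3304980 ≈ 3.0560e-5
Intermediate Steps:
T(J, P) = (81 + P)/(J + P)
g(r) = 99 + r (g(r) = r + 99 = 99 + r)
T(X, 20)/(12969 + g(47)) = ((81 + 20)/(232 + 20))/(12969 + (99 + 47)) = (101/252)/(12969 + 146) = ((1/252)*101)/13115 = (101/252)*(1/13115) = 101/3304980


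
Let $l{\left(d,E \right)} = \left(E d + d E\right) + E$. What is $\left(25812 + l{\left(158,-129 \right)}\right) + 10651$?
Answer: $-4430$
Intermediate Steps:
$l{\left(d,E \right)} = E + 2 E d$ ($l{\left(d,E \right)} = \left(E d + E d\right) + E = 2 E d + E = E + 2 E d$)
$\left(25812 + l{\left(158,-129 \right)}\right) + 10651 = \left(25812 - 129 \left(1 + 2 \cdot 158\right)\right) + 10651 = \left(25812 - 129 \left(1 + 316\right)\right) + 10651 = \left(25812 - 40893\right) + 10651 = -15081 + 10651 = -4430$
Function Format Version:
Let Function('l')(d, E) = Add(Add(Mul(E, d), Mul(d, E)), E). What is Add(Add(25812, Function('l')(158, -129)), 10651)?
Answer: -4430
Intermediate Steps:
Function('l')(d, E) = Add(E, Mul(2, E, d)) (Function('l')(d, E) = Add(Add(Mul(E, d), Mul(E, d)), E) = Add(Mul(2, E, d), E) = Add(E, Mul(2, E, d)))
Add(Add(25812, Function('l')(158, -129)), 10651) = Add(Add(25812, Mul(-129, Add(1, Mul(2, 158)))), 10651) = Add(Add(25812, Mul(-129, Add(1, 316))), 10651) = Add(Add(25812, Mul(-129, 317)), 10651) = Add(Add(25812, -40893), 10651) = Add(-15081, 10651) = -4430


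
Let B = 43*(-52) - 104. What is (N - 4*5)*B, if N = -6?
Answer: 60840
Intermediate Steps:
B = -2340 (B = -2236 - 104 = -2340)
(N - 4*5)*B = (-6 - 4*5)*(-2340) = (-6 - 20)*(-2340) = -26*(-2340) = 60840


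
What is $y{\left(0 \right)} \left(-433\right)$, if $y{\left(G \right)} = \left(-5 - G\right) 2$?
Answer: $4330$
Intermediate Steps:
$y{\left(G \right)} = -10 - 2 G$
$y{\left(0 \right)} \left(-433\right) = \left(-10 - 0\right) \left(-433\right) = \left(-10 + 0\right) \left(-433\right) = \left(-10\right) \left(-433\right) = 4330$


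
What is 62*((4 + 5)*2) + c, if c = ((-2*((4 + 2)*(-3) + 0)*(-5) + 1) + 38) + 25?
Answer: 1000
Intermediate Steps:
c = -116 (c = ((-2*(6*(-3) + 0)*(-5) + 1) + 38) + 25 = ((-2*(-18 + 0)*(-5) + 1) + 38) + 25 = ((-(-36)*(-5) + 1) + 38) + 25 = ((-2*90 + 1) + 38) + 25 = ((-180 + 1) + 38) + 25 = (-179 + 38) + 25 = -141 + 25 = -116)
62*((4 + 5)*2) + c = 62*((4 + 5)*2) - 116 = 62*(9*2) - 116 = 62*18 - 116 = 1116 - 116 = 1000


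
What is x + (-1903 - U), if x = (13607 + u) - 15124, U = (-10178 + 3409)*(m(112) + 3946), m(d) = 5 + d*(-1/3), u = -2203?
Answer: 79457960/3 ≈ 2.6486e+7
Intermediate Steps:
m(d) = 5 - d/3 (m(d) = 5 + d*(-1*⅓) = 5 + d*(-⅓) = 5 - d/3)
U = -79474829/3 (U = (-10178 + 3409)*((5 - ⅓*112) + 3946) = -6769*((5 - 112/3) + 3946) = -6769*(-97/3 + 3946) = -6769*11741/3 = -79474829/3 ≈ -2.6492e+7)
x = -3720 (x = (13607 - 2203) - 15124 = 11404 - 15124 = -3720)
x + (-1903 - U) = -3720 + (-1903 - 1*(-79474829/3)) = -3720 + (-1903 + 79474829/3) = -3720 + 79469120/3 = 79457960/3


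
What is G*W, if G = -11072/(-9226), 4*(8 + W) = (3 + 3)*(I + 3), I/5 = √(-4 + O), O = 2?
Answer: -2768/659 + 41520*I*√2/4613 ≈ -4.2003 + 12.729*I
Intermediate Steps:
I = 5*I*√2 (I = 5*√(-4 + 2) = 5*√(-2) = 5*(I*√2) = 5*I*√2 ≈ 7.0711*I)
W = -7/2 + 15*I*√2/2 (W = -8 + ((3 + 3)*(5*I*√2 + 3))/4 = -8 + (6*(3 + 5*I*√2))/4 = -8 + (18 + 30*I*√2)/4 = -8 + (9/2 + 15*I*√2/2) = -7/2 + 15*I*√2/2 ≈ -3.5 + 10.607*I)
G = 5536/4613 (G = -11072*(-1/9226) = 5536/4613 ≈ 1.2001)
G*W = 5536*(-7/2 + 15*I*√2/2)/4613 = -2768/659 + 41520*I*√2/4613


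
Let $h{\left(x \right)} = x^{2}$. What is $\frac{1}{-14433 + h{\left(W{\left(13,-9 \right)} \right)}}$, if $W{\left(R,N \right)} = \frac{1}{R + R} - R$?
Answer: $- \frac{676}{9643139} \approx -7.0102 \cdot 10^{-5}$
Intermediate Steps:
$W{\left(R,N \right)} = \frac{1}{2 R} - R$
$\frac{1}{-14433 + h{\left(W{\left(13,-9 \right)} \right)}} = \frac{1}{-14433 + \left(\frac{1}{2 \cdot 13} - 13\right)^{2}} = \frac{1}{-14433 + \left(\frac{1}{2} \cdot \frac{1}{13} - 13\right)^{2}} = \frac{1}{-14433 + \left(\frac{1}{26} - 13\right)^{2}} = \frac{1}{-14433 + \left(- \frac{337}{26}\right)^{2}} = \frac{1}{-14433 + \frac{113569}{676}} = \frac{1}{- \frac{9643139}{676}} = - \frac{676}{9643139}$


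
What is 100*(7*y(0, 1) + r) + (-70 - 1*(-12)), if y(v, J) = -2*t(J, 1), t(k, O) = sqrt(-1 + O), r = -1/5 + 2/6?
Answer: -134/3 ≈ -44.667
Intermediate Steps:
r = 2/15 (r = -1*1/5 + 2*(1/6) = -1/5 + 1/3 = 2/15 ≈ 0.13333)
y(v, J) = 0 (y(v, J) = -2*sqrt(-1 + 1) = -2*sqrt(0) = -2*0 = 0)
100*(7*y(0, 1) + r) + (-70 - 1*(-12)) = 100*(7*0 + 2/15) + (-70 - 1*(-12)) = 100*(0 + 2/15) + (-70 + 12) = 100*(2/15) - 58 = 40/3 - 58 = -134/3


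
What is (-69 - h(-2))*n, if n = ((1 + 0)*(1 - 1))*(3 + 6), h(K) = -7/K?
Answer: 0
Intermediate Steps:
n = 0 (n = (1*0)*9 = 0*9 = 0)
(-69 - h(-2))*n = (-69 - (-7)/(-2))*0 = (-69 - (-7)*(-1)/2)*0 = (-69 - 1*7/2)*0 = (-69 - 7/2)*0 = -145/2*0 = 0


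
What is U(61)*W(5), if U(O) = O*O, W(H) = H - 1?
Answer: 14884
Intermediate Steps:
W(H) = -1 + H
U(O) = O²
U(61)*W(5) = 61²*(-1 + 5) = 3721*4 = 14884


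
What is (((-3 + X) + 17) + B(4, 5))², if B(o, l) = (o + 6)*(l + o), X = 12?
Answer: 13456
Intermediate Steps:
B(o, l) = (6 + o)*(l + o)
(((-3 + X) + 17) + B(4, 5))² = (((-3 + 12) + 17) + (4² + 6*5 + 6*4 + 5*4))² = ((9 + 17) + (16 + 30 + 24 + 20))² = (26 + 90)² = 116² = 13456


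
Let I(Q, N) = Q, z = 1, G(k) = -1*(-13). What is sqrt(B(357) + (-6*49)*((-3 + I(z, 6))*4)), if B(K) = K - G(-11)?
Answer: 2*sqrt(674) ≈ 51.923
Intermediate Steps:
G(k) = 13
B(K) = -13 + K (B(K) = K - 1*13 = K - 13 = -13 + K)
sqrt(B(357) + (-6*49)*((-3 + I(z, 6))*4)) = sqrt((-13 + 357) + (-6*49)*((-3 + 1)*4)) = sqrt(344 - (-588)*4) = sqrt(344 - 294*(-8)) = sqrt(344 + 2352) = sqrt(2696) = 2*sqrt(674)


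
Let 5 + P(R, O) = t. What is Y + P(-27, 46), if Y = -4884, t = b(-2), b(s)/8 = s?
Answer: -4905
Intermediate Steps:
b(s) = 8*s
t = -16 (t = 8*(-2) = -16)
P(R, O) = -21 (P(R, O) = -5 - 16 = -21)
Y + P(-27, 46) = -4884 - 21 = -4905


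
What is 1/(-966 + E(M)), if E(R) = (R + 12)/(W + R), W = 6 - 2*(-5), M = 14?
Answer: -15/14477 ≈ -0.0010361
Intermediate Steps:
W = 16 (W = 6 + 10 = 16)
E(R) = (12 + R)/(16 + R) (E(R) = (R + 12)/(16 + R) = (12 + R)/(16 + R))
1/(-966 + E(M)) = 1/(-966 + (12 + 14)/(16 + 14)) = 1/(-966 + 26/30) = 1/(-966 + (1/30)*26) = 1/(-966 + 13/15) = 1/(-14477/15) = -15/14477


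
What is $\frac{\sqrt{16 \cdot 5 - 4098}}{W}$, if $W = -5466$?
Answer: $- \frac{7 i \sqrt{82}}{5466} \approx - 0.011597 i$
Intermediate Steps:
$\frac{\sqrt{16 \cdot 5 - 4098}}{W} = \frac{\sqrt{16 \cdot 5 - 4098}}{-5466} = \sqrt{80 - 4098} \left(- \frac{1}{5466}\right) = \sqrt{-4018} \left(- \frac{1}{5466}\right) = 7 i \sqrt{82} \left(- \frac{1}{5466}\right) = - \frac{7 i \sqrt{82}}{5466}$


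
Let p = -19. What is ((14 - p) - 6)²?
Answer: 729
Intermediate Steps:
((14 - p) - 6)² = ((14 - 1*(-19)) - 6)² = ((14 + 19) - 6)² = (33 - 6)² = 27² = 729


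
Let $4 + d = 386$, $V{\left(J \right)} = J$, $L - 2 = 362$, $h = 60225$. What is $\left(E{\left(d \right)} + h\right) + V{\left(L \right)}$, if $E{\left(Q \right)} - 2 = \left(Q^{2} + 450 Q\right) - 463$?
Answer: $377952$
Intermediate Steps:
$L = 364$ ($L = 2 + 362 = 364$)
$d = 382$ ($d = -4 + 386 = 382$)
$E{\left(Q \right)} = -461 + Q^{2} + 450 Q$ ($E{\left(Q \right)} = 2 - \left(463 - Q^{2} - 450 Q\right) = 2 + \left(-463 + Q^{2} + 450 Q\right) = -461 + Q^{2} + 450 Q$)
$\left(E{\left(d \right)} + h\right) + V{\left(L \right)} = \left(\left(-461 + 382^{2} + 450 \cdot 382\right) + 60225\right) + 364 = \left(\left(-461 + 145924 + 171900\right) + 60225\right) + 364 = \left(317363 + 60225\right) + 364 = 377588 + 364 = 377952$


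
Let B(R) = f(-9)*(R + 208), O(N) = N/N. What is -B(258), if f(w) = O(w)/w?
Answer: 466/9 ≈ 51.778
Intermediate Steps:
O(N) = 1
f(w) = 1/w
B(R) = -208/9 - R/9 (B(R) = (R + 208)/(-9) = -(208 + R)/9 = -208/9 - R/9)
-B(258) = -(-208/9 - ⅑*258) = -(-208/9 - 86/3) = -1*(-466/9) = 466/9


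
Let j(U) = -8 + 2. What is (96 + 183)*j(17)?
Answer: -1674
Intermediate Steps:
j(U) = -6
(96 + 183)*j(17) = (96 + 183)*(-6) = 279*(-6) = -1674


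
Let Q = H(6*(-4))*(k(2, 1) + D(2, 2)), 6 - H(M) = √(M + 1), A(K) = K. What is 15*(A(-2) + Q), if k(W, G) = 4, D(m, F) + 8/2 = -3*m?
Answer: -570 + 90*I*√23 ≈ -570.0 + 431.63*I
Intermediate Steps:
D(m, F) = -4 - 3*m
H(M) = 6 - √(1 + M) (H(M) = 6 - √(M + 1) = 6 - √(1 + M))
Q = -36 + 6*I*√23 (Q = (6 - √(1 + 6*(-4)))*(4 + (-4 - 3*2)) = (6 - √(1 - 24))*(4 + (-4 - 6)) = (6 - √(-23))*(4 - 10) = (6 - I*√23)*(-6) = -36 + 6*I*√23 ≈ -36.0 + 28.775*I)
15*(A(-2) + Q) = 15*(-2 + (-36 + 6*I*√23)) = 15*(-38 + 6*I*√23) = -570 + 90*I*√23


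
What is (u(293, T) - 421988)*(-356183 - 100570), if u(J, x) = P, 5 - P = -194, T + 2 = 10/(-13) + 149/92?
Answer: 192653391117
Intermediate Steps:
T = -1375/1196 (T = -2 + (10/(-13) + 149/92) = -2 + (10*(-1/13) + 149*(1/92)) = -2 + (-10/13 + 149/92) = -2 + 1017/1196 = -1375/1196 ≈ -1.1497)
P = 199 (P = 5 - 1*(-194) = 5 + 194 = 199)
u(J, x) = 199
(u(293, T) - 421988)*(-356183 - 100570) = (199 - 421988)*(-356183 - 100570) = -421789*(-456753) = 192653391117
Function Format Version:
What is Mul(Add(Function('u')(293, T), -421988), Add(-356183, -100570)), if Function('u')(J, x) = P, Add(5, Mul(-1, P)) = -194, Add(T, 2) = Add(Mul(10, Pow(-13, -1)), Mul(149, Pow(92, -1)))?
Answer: 192653391117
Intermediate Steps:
T = Rational(-1375, 1196) (T = Add(-2, Add(Mul(10, Pow(-13, -1)), Mul(149, Pow(92, -1)))) = Add(-2, Add(Mul(10, Rational(-1, 13)), Mul(149, Rational(1, 92)))) = Add(-2, Add(Rational(-10, 13), Rational(149, 92))) = Add(-2, Rational(1017, 1196)) = Rational(-1375, 1196) ≈ -1.1497)
P = 199 (P = Add(5, Mul(-1, -194)) = Add(5, 194) = 199)
Function('u')(J, x) = 199
Mul(Add(Function('u')(293, T), -421988), Add(-356183, -100570)) = Mul(Add(199, -421988), Add(-356183, -100570)) = Mul(-421789, -456753) = 192653391117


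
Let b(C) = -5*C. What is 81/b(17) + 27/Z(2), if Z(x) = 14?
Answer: 1161/1190 ≈ 0.97563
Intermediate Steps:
81/b(17) + 27/Z(2) = 81/((-5*17)) + 27/14 = 81/(-85) + 27*(1/14) = 81*(-1/85) + 27/14 = -81/85 + 27/14 = 1161/1190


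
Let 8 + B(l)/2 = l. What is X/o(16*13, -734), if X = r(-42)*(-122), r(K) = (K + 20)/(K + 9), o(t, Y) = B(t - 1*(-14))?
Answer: -61/321 ≈ -0.19003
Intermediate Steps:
B(l) = -16 + 2*l
o(t, Y) = 12 + 2*t (o(t, Y) = -16 + 2*(t - 1*(-14)) = -16 + 2*(t + 14) = -16 + 2*(14 + t) = -16 + (28 + 2*t) = 12 + 2*t)
r(K) = (20 + K)/(9 + K)
X = -244/3 (X = ((20 - 42)/(9 - 42))*(-122) = (-22/(-33))*(-122) = -1/33*(-22)*(-122) = (2/3)*(-122) = -244/3 ≈ -81.333)
X/o(16*13, -734) = -244/(3*(12 + 2*(16*13))) = -244/(3*(12 + 2*208)) = -244/(3*(12 + 416)) = -244/3/428 = -244/3*1/428 = -61/321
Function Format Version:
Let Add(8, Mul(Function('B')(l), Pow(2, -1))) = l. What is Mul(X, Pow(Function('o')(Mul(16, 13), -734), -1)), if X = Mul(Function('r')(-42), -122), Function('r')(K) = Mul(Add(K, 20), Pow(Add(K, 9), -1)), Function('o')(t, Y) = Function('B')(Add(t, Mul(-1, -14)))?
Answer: Rational(-61, 321) ≈ -0.19003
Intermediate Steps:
Function('B')(l) = Add(-16, Mul(2, l))
Function('o')(t, Y) = Add(12, Mul(2, t)) (Function('o')(t, Y) = Add(-16, Mul(2, Add(t, Mul(-1, -14)))) = Add(-16, Mul(2, Add(t, 14))) = Add(-16, Mul(2, Add(14, t))) = Add(-16, Add(28, Mul(2, t))) = Add(12, Mul(2, t)))
Function('r')(K) = Mul(Pow(Add(9, K), -1), Add(20, K)) (Function('r')(K) = Mul(Add(20, K), Pow(Add(9, K), -1)) = Mul(Pow(Add(9, K), -1), Add(20, K)))
X = Rational(-244, 3) (X = Mul(Mul(Pow(Add(9, -42), -1), Add(20, -42)), -122) = Mul(Mul(Pow(-33, -1), -22), -122) = Mul(Mul(Rational(-1, 33), -22), -122) = Mul(Rational(2, 3), -122) = Rational(-244, 3) ≈ -81.333)
Mul(X, Pow(Function('o')(Mul(16, 13), -734), -1)) = Mul(Rational(-244, 3), Pow(Add(12, Mul(2, Mul(16, 13))), -1)) = Mul(Rational(-244, 3), Pow(Add(12, Mul(2, 208)), -1)) = Mul(Rational(-244, 3), Pow(Add(12, 416), -1)) = Mul(Rational(-244, 3), Pow(428, -1)) = Mul(Rational(-244, 3), Rational(1, 428)) = Rational(-61, 321)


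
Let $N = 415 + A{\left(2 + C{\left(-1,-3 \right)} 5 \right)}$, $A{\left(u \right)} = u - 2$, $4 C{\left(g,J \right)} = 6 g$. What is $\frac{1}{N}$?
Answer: $\frac{2}{815} \approx 0.002454$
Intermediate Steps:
$C{\left(g,J \right)} = \frac{3 g}{2}$ ($C{\left(g,J \right)} = \frac{6 g}{4} = \frac{3 g}{2}$)
$A{\left(u \right)} = -2 + u$
$N = \frac{815}{2}$ ($N = 415 + \left(-2 + \left(2 + \frac{3}{2} \left(-1\right) 5\right)\right) = 415 + \left(-2 + \left(2 - \frac{15}{2}\right)\right) = 415 - \frac{15}{2} = \frac{815}{2} \approx 407.5$)
$\frac{1}{N} = \frac{1}{\frac{815}{2}} = \frac{2}{815}$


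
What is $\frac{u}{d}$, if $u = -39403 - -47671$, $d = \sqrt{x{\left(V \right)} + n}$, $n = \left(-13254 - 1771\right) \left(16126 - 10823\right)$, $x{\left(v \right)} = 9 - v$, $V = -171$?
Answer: $- \frac{8268 i \sqrt{79677395}}{79677395} \approx - 0.92626 i$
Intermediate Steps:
$n = -79677575$ ($n = \left(-15025\right) 5303 = -79677575$)
$d = i \sqrt{79677395}$ ($d = \sqrt{\left(9 - -171\right) - 79677575} = \sqrt{\left(9 + 171\right) - 79677575} = \sqrt{180 - 79677575} = \sqrt{-79677395} = i \sqrt{79677395} \approx 8926.2 i$)
$u = 8268$ ($u = -39403 + 47671 = 8268$)
$\frac{u}{d} = \frac{8268}{i \sqrt{79677395}} = 8268 \left(- \frac{i \sqrt{79677395}}{79677395}\right) = - \frac{8268 i \sqrt{79677395}}{79677395}$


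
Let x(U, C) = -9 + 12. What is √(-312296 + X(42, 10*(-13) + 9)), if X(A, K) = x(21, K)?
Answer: I*√312293 ≈ 558.83*I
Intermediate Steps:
x(U, C) = 3
X(A, K) = 3
√(-312296 + X(42, 10*(-13) + 9)) = √(-312296 + 3) = √(-312293) = I*√312293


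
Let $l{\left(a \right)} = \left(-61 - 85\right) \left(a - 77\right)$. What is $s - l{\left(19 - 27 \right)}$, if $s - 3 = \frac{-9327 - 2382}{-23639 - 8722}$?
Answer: $- \frac{133830406}{10787} \approx -12407.0$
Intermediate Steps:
$s = \frac{36264}{10787}$ ($s = 3 + \frac{-9327 - 2382}{-23639 - 8722} = 3 - \frac{11709}{-32361} = 3 - - \frac{3903}{10787} = 3 + \frac{3903}{10787} = \frac{36264}{10787} \approx 3.3618$)
$l{\left(a \right)} = 11242 - 146 a$ ($l{\left(a \right)} = - 146 \left(-77 + a\right) = 11242 - 146 a$)
$s - l{\left(19 - 27 \right)} = \frac{36264}{10787} - \left(11242 - 146 \left(19 - 27\right)\right) = \frac{36264}{10787} - \left(11242 - -1168\right) = \frac{36264}{10787} - \left(11242 + 1168\right) = \frac{36264}{10787} - 12410 = - \frac{133830406}{10787}$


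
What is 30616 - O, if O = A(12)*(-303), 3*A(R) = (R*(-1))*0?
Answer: 30616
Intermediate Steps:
A(R) = 0 (A(R) = ((R*(-1))*0)/3 = (-R*0)/3 = (1/3)*0 = 0)
O = 0 (O = 0*(-303) = 0)
30616 - O = 30616 - 1*0 = 30616 + 0 = 30616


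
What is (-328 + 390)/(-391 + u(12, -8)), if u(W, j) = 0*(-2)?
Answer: -62/391 ≈ -0.15857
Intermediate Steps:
u(W, j) = 0
(-328 + 390)/(-391 + u(12, -8)) = (-328 + 390)/(-391 + 0) = 62/(-391) = 62*(-1/391) = -62/391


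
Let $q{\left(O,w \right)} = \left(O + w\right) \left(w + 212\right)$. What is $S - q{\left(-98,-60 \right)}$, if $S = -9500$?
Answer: $14516$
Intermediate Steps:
$q{\left(O,w \right)} = \left(212 + w\right) \left(O + w\right)$ ($q{\left(O,w \right)} = \left(O + w\right) \left(212 + w\right) = \left(212 + w\right) \left(O + w\right)$)
$S - q{\left(-98,-60 \right)} = -9500 - \left(\left(-60\right)^{2} + 212 \left(-98\right) + 212 \left(-60\right) - -5880\right) = -9500 - \left(3600 - 20776 - 12720 + 5880\right) = -9500 - -24016 = -9500 + 24016 = 14516$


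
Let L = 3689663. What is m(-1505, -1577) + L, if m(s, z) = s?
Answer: 3688158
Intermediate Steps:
m(-1505, -1577) + L = -1505 + 3689663 = 3688158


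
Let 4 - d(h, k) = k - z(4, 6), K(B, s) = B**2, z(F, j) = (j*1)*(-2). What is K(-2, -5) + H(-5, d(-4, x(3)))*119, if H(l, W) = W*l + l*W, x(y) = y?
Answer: 13094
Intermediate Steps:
z(F, j) = -2*j (z(F, j) = j*(-2) = -2*j)
d(h, k) = -8 - k (d(h, k) = 4 - (k - (-2)*6) = 4 - (k - 1*(-12)) = 4 - (k + 12) = 4 - (12 + k) = 4 + (-12 - k) = -8 - k)
H(l, W) = 2*W*l (H(l, W) = W*l + W*l = 2*W*l)
K(-2, -5) + H(-5, d(-4, x(3)))*119 = (-2)**2 + (2*(-8 - 1*3)*(-5))*119 = 4 + (2*(-8 - 3)*(-5))*119 = 4 + (2*(-11)*(-5))*119 = 4 + 110*119 = 4 + 13090 = 13094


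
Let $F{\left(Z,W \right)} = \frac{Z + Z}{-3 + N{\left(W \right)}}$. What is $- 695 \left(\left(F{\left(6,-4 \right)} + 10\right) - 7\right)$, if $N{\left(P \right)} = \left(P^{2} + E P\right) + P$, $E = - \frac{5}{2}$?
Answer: $- \frac{47955}{19} \approx -2523.9$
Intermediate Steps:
$E = - \frac{5}{2}$ ($E = \left(-5\right) \frac{1}{2} = - \frac{5}{2} \approx -2.5$)
$N{\left(P \right)} = P^{2} - \frac{3 P}{2}$ ($N{\left(P \right)} = \left(P^{2} - \frac{5 P}{2}\right) + P = P^{2} - \frac{3 P}{2}$)
$F{\left(Z,W \right)} = \frac{2 Z}{-3 + \frac{W \left(-3 + 2 W\right)}{2}}$ ($F{\left(Z,W \right)} = \frac{Z + Z}{-3 + \frac{W \left(-3 + 2 W\right)}{2}} = \frac{2 Z}{-3 + \frac{W \left(-3 + 2 W\right)}{2}}$)
$- 695 \left(\left(F{\left(6,-4 \right)} + 10\right) - 7\right) = - 695 \left(\left(4 \cdot 6 \frac{1}{-6 - 4 \left(-3 + 2 \left(-4\right)\right)} + 10\right) - 7\right) = - 695 \left(\left(4 \cdot 6 \frac{1}{-6 - 4 \left(-3 - 8\right)} + 10\right) - 7\right) = - 695 \left(\left(4 \cdot 6 \frac{1}{-6 - -44} + 10\right) - 7\right) = - 695 \left(\left(4 \cdot 6 \frac{1}{-6 + 44} + 10\right) - 7\right) = - 695 \left(\left(4 \cdot 6 \cdot \frac{1}{38} + 10\right) - 7\right) = - 695 \left(\left(\frac{12}{19} + 10\right) - 7\right) = - 695 \left(\frac{202}{19} - 7\right) = \left(-695\right) \frac{69}{19} = - \frac{47955}{19}$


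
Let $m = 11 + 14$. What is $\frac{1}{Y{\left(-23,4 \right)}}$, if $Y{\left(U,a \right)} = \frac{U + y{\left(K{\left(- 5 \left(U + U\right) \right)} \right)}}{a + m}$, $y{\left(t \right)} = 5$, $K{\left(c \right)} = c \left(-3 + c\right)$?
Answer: $- \frac{29}{18} \approx -1.6111$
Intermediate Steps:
$m = 25$
$Y{\left(U,a \right)} = \frac{5 + U}{25 + a}$ ($Y{\left(U,a \right)} = \frac{U + 5}{a + 25} = \frac{5 + U}{25 + a}$)
$\frac{1}{Y{\left(-23,4 \right)}} = \frac{1}{\frac{1}{25 + 4} \left(5 - 23\right)} = \frac{1}{\frac{1}{29} \left(-18\right)} = \frac{1}{- \frac{18}{29}} = - \frac{29}{18}$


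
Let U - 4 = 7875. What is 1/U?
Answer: 1/7879 ≈ 0.00012692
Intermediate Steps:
U = 7879 (U = 4 + 7875 = 7879)
1/U = 1/7879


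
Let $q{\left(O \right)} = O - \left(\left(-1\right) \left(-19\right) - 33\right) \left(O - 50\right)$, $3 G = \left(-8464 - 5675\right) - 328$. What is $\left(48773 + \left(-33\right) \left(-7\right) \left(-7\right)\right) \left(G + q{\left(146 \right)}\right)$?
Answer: $- \frac{471418532}{3} \approx -1.5714 \cdot 10^{8}$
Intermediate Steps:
$G = - \frac{14467}{3}$ ($G = \frac{\left(-8464 - 5675\right) - 328}{3} = \frac{-14139 - 328}{3} = \frac{1}{3} \left(-14467\right) = - \frac{14467}{3} \approx -4822.3$)
$q{\left(O \right)} = -700 + 15 O$ ($q{\left(O \right)} = O - \left(19 - 33\right) \left(-50 + O\right) = O - - 14 \left(-50 + O\right) = O - \left(700 - 14 O\right) = O + \left(-700 + 14 O\right) = -700 + 15 O$)
$\left(48773 + \left(-33\right) \left(-7\right) \left(-7\right)\right) \left(G + q{\left(146 \right)}\right) = \left(48773 + \left(-33\right) \left(-7\right) \left(-7\right)\right) \left(- \frac{14467}{3} + \left(-700 + 15 \cdot 146\right)\right) = \left(48773 + 231 \left(-7\right)\right) \left(- \frac{14467}{3} + \left(-700 + 2190\right)\right) = \left(48773 - 1617\right) \left(- \frac{14467}{3} + 1490\right) = 47156 \left(- \frac{9997}{3}\right) = - \frac{471418532}{3}$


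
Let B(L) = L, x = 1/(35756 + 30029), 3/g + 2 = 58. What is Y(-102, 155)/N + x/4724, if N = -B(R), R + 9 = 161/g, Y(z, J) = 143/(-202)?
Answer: 66660716819/282143157434260 ≈ 0.00023627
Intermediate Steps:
g = 3/56 (g = 3/(-2 + 58) = 3/56 ≈ 0.053571)
x = 1/65785 ≈ 1.5201e-5
Y(z, J) = -143/202 (Y(z, J) = 143*(-1/202) = -143/202)
R = 8989/3 (R = -9 + 161/(3/56) = -9 + 161*(56/3) = -9 + 9016/3 = 8989/3 ≈ 2996.3)
N = -8989/3 (N = -1*8989/3 = -8989/3 ≈ -2996.3)
Y(-102, 155)/N + x/4724 = -143/(202*(-8989/3)) + (1/65785)/4724 = -143/202*(-3/8989) + (1/65785)*(1/4724) = 429/1815778 + 1/310768340 = 66660716819/282143157434260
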